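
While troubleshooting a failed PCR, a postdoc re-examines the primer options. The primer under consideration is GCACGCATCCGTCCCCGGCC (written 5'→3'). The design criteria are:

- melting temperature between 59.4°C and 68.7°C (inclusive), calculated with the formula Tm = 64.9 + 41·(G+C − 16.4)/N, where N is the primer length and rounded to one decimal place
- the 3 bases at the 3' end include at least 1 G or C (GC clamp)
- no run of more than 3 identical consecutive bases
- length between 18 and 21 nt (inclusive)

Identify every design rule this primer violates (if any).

Fails: homopolymer run.

Base counts: A=2, T=2, G=5, C=11 (length 20).
Tm: Tm = 64.9 + 41·(16 − 16.4)/20 = 64.1°C ✓
GC clamp: 3' end GCC has 3 G/C ✓
homopolymer run: longest run = 4, exceeds 3 ✗
length: length 20 ✓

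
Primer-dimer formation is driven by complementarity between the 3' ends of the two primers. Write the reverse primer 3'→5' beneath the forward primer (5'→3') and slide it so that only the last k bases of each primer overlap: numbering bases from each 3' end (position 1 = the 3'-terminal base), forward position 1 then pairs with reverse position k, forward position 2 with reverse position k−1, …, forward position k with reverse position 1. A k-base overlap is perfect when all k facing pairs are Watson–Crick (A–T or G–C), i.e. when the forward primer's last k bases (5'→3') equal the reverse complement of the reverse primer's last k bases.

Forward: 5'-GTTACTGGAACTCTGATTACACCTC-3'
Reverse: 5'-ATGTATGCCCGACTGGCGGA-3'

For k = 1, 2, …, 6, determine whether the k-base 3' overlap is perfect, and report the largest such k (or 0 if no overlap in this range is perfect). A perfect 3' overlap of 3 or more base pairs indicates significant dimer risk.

Last 6 bases (5'→3') — forward …CACCTC, reverse …GGCGGA.
Reverse complement of the reverse primer's last 6 bases: TCCGCC; its first k bases are the reverse complement of the reverse primer's last k bases, so a perfect k-base overlap needs the forward primer's last k bases to equal them.
Comparing (forward last k vs required): k=1: C vs T ✗; k=2: TC vs TC ✓; k=3: CTC vs TCC ✗; k=4: CCTC vs TCCG ✗; k=5: ACCTC vs TCCGC ✗; k=6: CACCTC vs TCCGCC ✗.
Only k = 2 is perfect, so the longest perfect 3' overlap is 2.

Longest perfect overlap: 2 complementary base pairs; below the dimer-risk threshold (threshold 3).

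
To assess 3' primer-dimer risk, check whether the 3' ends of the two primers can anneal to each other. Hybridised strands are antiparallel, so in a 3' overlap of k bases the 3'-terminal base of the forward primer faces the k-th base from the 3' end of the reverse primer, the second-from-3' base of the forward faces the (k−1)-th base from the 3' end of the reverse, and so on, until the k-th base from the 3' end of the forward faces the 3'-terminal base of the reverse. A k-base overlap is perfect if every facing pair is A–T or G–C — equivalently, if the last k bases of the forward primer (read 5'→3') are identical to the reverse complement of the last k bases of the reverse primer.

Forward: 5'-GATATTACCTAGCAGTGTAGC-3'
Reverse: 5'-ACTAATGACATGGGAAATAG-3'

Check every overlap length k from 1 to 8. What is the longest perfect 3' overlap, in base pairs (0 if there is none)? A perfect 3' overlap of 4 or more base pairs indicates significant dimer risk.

Longest perfect overlap: 1 complementary base pair; below the dimer-risk threshold (threshold 4).

Last 8 bases (5'→3') — forward …AGTGTAGC, reverse …GGAAATAG.
Reverse complement of the reverse primer's last 8 bases: CTATTTCC; its first k bases are the reverse complement of the reverse primer's last k bases, so a perfect k-base overlap needs the forward primer's last k bases to equal them.
Comparing (forward last k vs required): k=1: C vs C ✓; k=2: GC vs CT ✗; k=3: AGC vs CTA ✗; k=4: TAGC vs CTAT ✗; k=5: GTAGC vs CTATT ✗; k=6: TGTAGC vs CTATTT ✗; k=7: GTGTAGC vs CTATTTC ✗; k=8: AGTGTAGC vs CTATTTCC ✗.
Only k = 1 is perfect, so the longest perfect 3' overlap is 1.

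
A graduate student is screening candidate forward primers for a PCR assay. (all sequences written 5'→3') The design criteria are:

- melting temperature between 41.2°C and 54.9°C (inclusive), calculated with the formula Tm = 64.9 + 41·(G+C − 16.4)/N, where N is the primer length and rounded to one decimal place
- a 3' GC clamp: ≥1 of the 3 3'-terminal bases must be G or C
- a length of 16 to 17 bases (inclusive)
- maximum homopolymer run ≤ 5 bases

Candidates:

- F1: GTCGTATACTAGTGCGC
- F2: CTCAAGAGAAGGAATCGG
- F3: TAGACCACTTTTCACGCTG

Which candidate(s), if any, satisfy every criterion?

F1 (17 nt, A=3 T=5 G=5 C=4): Tm = 64.9 + 41·(9 − 16.4)/17 = 47.1°C ✓; 3' end CGC has 3 G/C ✓; length 17 ✓; longest run = 1 ✓ — passes.
F2 (18 nt, A=7 T=2 G=6 C=3): Tm = 64.9 + 41·(9 − 16.4)/18 = 48.0°C ✓; 3' end CGG has 3 G/C ✓; length 18, outside 16–17 ✗; longest run = 2 ✓ — fails.
F3 (19 nt, A=4 T=6 G=3 C=6): Tm = 64.9 + 41·(9 − 16.4)/19 = 48.9°C ✓; 3' end CTG has 2 G/C ✓; length 19, outside 16–17 ✗; longest run = 4 ✓ — fails.

F1 only.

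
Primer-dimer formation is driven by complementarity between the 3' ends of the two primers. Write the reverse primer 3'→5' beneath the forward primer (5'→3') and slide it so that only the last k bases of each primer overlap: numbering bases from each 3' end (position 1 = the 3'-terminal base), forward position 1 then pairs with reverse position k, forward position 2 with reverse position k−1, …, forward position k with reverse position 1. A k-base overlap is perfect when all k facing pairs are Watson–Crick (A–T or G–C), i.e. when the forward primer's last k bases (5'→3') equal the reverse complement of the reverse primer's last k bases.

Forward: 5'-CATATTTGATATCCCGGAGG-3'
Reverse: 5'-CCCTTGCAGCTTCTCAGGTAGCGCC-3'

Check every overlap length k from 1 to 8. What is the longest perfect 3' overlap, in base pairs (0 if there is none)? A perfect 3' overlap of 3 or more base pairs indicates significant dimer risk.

Last 8 bases (5'→3') — forward …CCCGGAGG, reverse …GTAGCGCC.
Reverse complement of the reverse primer's last 8 bases: GGCGCTAC; its first k bases are the reverse complement of the reverse primer's last k bases, so a perfect k-base overlap needs the forward primer's last k bases to equal them.
Comparing (forward last k vs required): k=1: G vs G ✓; k=2: GG vs GG ✓; k=3: AGG vs GGC ✗; k=4: GAGG vs GGCG ✗; k=5: GGAGG vs GGCGC ✗; k=6: CGGAGG vs GGCGCT ✗; k=7: CCGGAGG vs GGCGCTA ✗; k=8: CCCGGAGG vs GGCGCTAC ✗.
Perfect overlaps at k = 1, 2; the largest is 2.

Longest perfect overlap: 2 complementary base pairs; below the dimer-risk threshold (threshold 3).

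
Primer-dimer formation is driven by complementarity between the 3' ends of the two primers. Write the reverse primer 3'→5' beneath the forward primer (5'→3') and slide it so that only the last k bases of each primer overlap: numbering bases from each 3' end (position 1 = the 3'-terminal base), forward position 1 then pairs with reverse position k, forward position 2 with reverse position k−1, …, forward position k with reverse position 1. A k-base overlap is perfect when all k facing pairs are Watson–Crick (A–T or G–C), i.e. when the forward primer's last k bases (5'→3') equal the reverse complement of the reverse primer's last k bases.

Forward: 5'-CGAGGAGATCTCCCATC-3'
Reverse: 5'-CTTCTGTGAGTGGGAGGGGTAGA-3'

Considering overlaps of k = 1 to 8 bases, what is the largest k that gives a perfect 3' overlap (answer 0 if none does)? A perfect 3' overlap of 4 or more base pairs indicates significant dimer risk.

Last 8 bases (5'→3') — forward …CTCCCATC, reverse …GGGGTAGA.
Reverse complement of the reverse primer's last 8 bases: TCTACCCC; its first k bases are the reverse complement of the reverse primer's last k bases, so a perfect k-base overlap needs the forward primer's last k bases to equal them.
Comparing (forward last k vs required): k=1: C vs T ✗; k=2: TC vs TC ✓; k=3: ATC vs TCT ✗; k=4: CATC vs TCTA ✗; k=5: CCATC vs TCTAC ✗; k=6: CCCATC vs TCTACC ✗; k=7: TCCCATC vs TCTACCC ✗; k=8: CTCCCATC vs TCTACCCC ✗.
Only k = 2 is perfect, so the longest perfect 3' overlap is 2.

Longest perfect overlap: 2 complementary base pairs; below the dimer-risk threshold (threshold 4).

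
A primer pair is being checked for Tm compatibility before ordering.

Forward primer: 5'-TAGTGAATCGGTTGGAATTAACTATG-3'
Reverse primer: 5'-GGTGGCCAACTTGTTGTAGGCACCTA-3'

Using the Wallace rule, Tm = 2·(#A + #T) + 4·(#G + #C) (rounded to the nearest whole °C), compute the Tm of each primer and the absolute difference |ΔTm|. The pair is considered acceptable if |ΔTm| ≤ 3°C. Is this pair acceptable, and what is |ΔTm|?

|ΔTm| = 10°C; the pair is not acceptable.

Forward: A=8 T=9 G=7 C=2 → Tm = 2·17 + 4·9 = 70°C.
Reverse: A=5 T=7 G=8 C=6 → Tm = 2·12 + 4·14 = 80°C.
|ΔTm| = |70 − 80| = 10°C, > 3°C.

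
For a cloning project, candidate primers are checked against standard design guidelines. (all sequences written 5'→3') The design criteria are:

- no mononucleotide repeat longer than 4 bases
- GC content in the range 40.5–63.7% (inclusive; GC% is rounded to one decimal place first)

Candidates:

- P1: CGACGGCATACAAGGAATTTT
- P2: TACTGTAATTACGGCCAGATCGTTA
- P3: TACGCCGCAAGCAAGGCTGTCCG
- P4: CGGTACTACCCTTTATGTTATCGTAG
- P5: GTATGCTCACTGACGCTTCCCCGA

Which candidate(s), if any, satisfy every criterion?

P1, P4 and P5.

P1 (21 nt, A=7 T=5 G=5 C=4): longest run = 4 ✓; GC 9/21 = 42.9% ✓ — passes.
P2 (25 nt, A=7 T=8 G=5 C=5): longest run = 2 ✓; GC 10/25 = 40.0%, outside 40.5–63.7% ✗ — fails.
P3 (23 nt, A=5 T=3 G=7 C=8): longest run = 2 ✓; GC 15/23 = 65.2%, outside 40.5–63.7% ✗ — fails.
P4 (26 nt, A=5 T=10 G=5 C=6): longest run = 3 ✓; GC 11/26 = 42.3% ✓ — passes.
P5 (24 nt, A=4 T=6 G=5 C=9): longest run = 4 ✓; GC 14/24 = 58.3% ✓ — passes.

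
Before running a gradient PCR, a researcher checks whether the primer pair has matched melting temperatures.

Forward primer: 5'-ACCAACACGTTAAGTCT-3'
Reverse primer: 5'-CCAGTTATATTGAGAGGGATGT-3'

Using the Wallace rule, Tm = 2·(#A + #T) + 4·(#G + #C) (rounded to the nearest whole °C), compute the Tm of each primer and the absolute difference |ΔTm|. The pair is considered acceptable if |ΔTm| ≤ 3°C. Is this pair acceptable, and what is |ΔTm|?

Forward: A=6 T=4 G=2 C=5 → Tm = 2·10 + 4·7 = 48°C.
Reverse: A=6 T=7 G=7 C=2 → Tm = 2·13 + 4·9 = 62°C.
|ΔTm| = |48 − 62| = 14°C, > 3°C.

|ΔTm| = 14°C; the pair is not acceptable.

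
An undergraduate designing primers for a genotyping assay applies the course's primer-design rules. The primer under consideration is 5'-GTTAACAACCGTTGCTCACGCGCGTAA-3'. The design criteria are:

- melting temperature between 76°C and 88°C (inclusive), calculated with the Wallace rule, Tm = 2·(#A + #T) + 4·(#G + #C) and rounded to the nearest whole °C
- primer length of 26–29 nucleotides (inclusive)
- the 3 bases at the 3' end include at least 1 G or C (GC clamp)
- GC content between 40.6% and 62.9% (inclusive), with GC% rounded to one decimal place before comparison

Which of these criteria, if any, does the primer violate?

Base counts: A=7, T=6, G=6, C=8 (length 27).
Tm: Tm = 2·13 + 4·14 = 82°C ✓
length: length 27 ✓
GC clamp: 3' end TAA has 0 G/C, need ≥1 ✗
GC content: GC 14/27 = 51.9% ✓

Fails: GC clamp.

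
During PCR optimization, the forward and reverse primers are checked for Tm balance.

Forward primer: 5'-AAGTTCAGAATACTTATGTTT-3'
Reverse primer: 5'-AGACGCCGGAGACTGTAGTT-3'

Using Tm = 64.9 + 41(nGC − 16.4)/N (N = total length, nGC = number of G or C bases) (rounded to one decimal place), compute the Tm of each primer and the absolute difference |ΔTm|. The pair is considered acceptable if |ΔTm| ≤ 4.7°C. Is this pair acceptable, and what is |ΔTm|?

Forward: G+C = 5, N = 21 → Tm = 64.9 + 41·(5 − 16.4)/21 = 42.6°C.
Reverse: G+C = 11, N = 20 → Tm = 64.9 + 41·(11 − 16.4)/20 = 53.8°C.
|ΔTm| = |42.6 − 53.8| = 11.2°C, > 4.7°C.

|ΔTm| = 11.2°C; the pair is not acceptable.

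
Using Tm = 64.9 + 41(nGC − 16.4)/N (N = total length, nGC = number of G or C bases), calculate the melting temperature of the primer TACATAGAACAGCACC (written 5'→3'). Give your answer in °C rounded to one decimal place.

Base counts: A=7, T=2, G=2, C=5; G+C = 7, N = 16.
Tm = 64.9 + 41·(7 − 16.4)/16 = 64.9 + -385.40/16 = 40.8°C.

40.8°C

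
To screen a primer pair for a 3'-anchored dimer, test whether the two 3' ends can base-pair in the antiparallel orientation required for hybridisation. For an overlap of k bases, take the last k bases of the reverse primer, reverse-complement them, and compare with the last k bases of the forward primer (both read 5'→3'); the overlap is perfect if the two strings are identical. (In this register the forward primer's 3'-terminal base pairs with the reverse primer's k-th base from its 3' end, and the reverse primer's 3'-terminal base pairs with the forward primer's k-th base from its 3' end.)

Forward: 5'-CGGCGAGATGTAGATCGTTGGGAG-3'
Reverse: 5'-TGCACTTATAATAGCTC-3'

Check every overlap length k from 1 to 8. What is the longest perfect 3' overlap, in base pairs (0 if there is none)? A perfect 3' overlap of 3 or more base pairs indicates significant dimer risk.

Last 8 bases (5'→3') — forward …GTTGGGAG, reverse …AATAGCTC.
Reverse complement of the reverse primer's last 8 bases: GAGCTATT; its first k bases are the reverse complement of the reverse primer's last k bases, so a perfect k-base overlap needs the forward primer's last k bases to equal them.
Comparing (forward last k vs required): k=1: G vs G ✓; k=2: AG vs GA ✗; k=3: GAG vs GAG ✓; k=4: GGAG vs GAGC ✗; k=5: GGGAG vs GAGCT ✗; k=6: TGGGAG vs GAGCTA ✗; k=7: TTGGGAG vs GAGCTAT ✗; k=8: GTTGGGAG vs GAGCTATT ✗.
Perfect overlaps at k = 1, 3; the largest is 3.

Longest perfect overlap: 3 complementary base pairs; significant dimer risk (threshold 3).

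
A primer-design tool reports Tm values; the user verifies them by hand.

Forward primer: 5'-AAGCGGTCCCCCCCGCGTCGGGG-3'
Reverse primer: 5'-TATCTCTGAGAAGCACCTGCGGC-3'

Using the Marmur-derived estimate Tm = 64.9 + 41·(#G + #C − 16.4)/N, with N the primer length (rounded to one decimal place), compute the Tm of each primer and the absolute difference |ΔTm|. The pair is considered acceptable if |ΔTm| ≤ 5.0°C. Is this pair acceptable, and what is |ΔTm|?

Forward: G+C = 19, N = 23 → Tm = 64.9 + 41·(19 − 16.4)/23 = 69.5°C.
Reverse: G+C = 13, N = 23 → Tm = 64.9 + 41·(13 − 16.4)/23 = 58.8°C.
|ΔTm| = |69.5 − 58.8| = 10.7°C, > 5.0°C.

|ΔTm| = 10.7°C; the pair is not acceptable.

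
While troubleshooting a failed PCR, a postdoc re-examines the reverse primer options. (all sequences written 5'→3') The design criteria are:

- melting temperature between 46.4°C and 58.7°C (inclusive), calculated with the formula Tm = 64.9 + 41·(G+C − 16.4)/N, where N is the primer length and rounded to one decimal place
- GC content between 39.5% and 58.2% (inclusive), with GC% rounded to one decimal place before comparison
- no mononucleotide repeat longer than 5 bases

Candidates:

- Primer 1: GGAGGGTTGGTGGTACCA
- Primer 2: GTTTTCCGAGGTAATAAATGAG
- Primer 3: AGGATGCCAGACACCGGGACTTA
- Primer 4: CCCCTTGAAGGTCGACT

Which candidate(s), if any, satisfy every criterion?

None of the candidates satisfy all criteria.

Primer 1 (18 nt, A=3 T=4 G=9 C=2): Tm = 64.9 + 41·(11 − 16.4)/18 = 52.6°C ✓; GC 11/18 = 61.1%, outside 39.5–58.2% ✗; longest run = 3 ✓ — fails.
Primer 2 (22 nt, A=7 T=7 G=6 C=2): Tm = 64.9 + 41·(8 − 16.4)/22 = 49.2°C ✓; GC 8/22 = 36.4%, outside 39.5–58.2% ✗; longest run = 4 ✓ — fails.
Primer 3 (23 nt, A=7 T=3 G=7 C=6): Tm = 64.9 + 41·(13 − 16.4)/23 = 58.8°C, outside 46.4–58.7°C ✗; GC 13/23 = 56.5% ✓; longest run = 3 ✓ — fails.
Primer 4 (17 nt, A=3 T=4 G=4 C=6): Tm = 64.9 + 41·(10 − 16.4)/17 = 49.5°C ✓; GC 10/17 = 58.8%, outside 39.5–58.2% ✗; longest run = 4 ✓ — fails.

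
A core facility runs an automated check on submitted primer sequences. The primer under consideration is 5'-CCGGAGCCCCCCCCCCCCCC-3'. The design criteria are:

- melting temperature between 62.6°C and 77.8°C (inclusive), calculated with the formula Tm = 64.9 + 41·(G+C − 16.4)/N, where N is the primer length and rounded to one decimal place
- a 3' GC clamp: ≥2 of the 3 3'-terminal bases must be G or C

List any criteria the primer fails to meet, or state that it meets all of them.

Meets all criteria.

Base counts: A=1, T=0, G=3, C=16 (length 20).
Tm: Tm = 64.9 + 41·(19 − 16.4)/20 = 70.2°C ✓
GC clamp: 3' end CCC has 3 G/C ✓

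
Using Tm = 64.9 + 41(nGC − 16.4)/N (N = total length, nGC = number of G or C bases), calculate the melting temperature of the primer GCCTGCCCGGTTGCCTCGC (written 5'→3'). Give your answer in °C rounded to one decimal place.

61.9°C

Base counts: A=0, T=4, G=6, C=9; G+C = 15, N = 19.
Tm = 64.9 + 41·(15 − 16.4)/19 = 64.9 + -57.40/19 = 61.9°C.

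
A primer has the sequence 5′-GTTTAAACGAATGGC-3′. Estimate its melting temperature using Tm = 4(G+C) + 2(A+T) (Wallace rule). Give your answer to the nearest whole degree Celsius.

Base counts: A=5, T=4, G=4, C=2 (length 15).
Tm = 2·(5+4) + 4·(4+2) = 2·9 + 4·6 = 18 + 24 = 42°C.

42°C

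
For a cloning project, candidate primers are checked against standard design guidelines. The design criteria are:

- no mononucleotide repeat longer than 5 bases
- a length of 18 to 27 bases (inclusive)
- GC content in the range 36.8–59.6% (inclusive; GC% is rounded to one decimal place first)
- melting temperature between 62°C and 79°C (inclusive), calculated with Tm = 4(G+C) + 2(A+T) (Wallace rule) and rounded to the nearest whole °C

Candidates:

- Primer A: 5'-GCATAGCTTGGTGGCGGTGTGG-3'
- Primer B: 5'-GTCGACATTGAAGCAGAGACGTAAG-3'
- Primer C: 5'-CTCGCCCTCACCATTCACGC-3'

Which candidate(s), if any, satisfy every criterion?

Primer A (22 nt, A=2 T=6 G=11 C=3): longest run = 2 ✓; length 22 ✓; GC 14/22 = 63.6%, outside 36.8–59.6% ✗; Tm = 2·8 + 4·14 = 72°C ✓ — fails.
Primer B (25 nt, A=9 T=4 G=8 C=4): longest run = 2 ✓; length 25 ✓; GC 12/25 = 48.0% ✓; Tm = 2·13 + 4·12 = 74°C ✓ — passes.
Primer C (20 nt, A=3 T=4 G=2 C=11): longest run = 3 ✓; length 20 ✓; GC 13/20 = 65.0%, outside 36.8–59.6% ✗; Tm = 2·7 + 4·13 = 66°C ✓ — fails.

Primer B only.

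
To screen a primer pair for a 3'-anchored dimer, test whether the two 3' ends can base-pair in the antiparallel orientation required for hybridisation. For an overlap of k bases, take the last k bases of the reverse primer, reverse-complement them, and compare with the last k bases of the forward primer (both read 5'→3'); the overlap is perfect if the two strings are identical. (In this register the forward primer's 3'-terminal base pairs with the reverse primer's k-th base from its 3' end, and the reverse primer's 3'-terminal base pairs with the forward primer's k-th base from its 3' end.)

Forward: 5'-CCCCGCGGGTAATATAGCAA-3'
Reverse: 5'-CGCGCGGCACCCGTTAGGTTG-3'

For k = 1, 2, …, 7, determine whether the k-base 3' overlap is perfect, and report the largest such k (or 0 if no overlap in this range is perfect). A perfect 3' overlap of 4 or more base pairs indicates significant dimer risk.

Last 7 bases (5'→3') — forward …ATAGCAA, reverse …TAGGTTG.
Reverse complement of the reverse primer's last 7 bases: CAACCTA; its first k bases are the reverse complement of the reverse primer's last k bases, so a perfect k-base overlap needs the forward primer's last k bases to equal them.
Comparing (forward last k vs required): k=1: A vs C ✗; k=2: AA vs CA ✗; k=3: CAA vs CAA ✓; k=4: GCAA vs CAAC ✗; k=5: AGCAA vs CAACC ✗; k=6: TAGCAA vs CAACCT ✗; k=7: ATAGCAA vs CAACCTA ✗.
Only k = 3 is perfect, so the longest perfect 3' overlap is 3.

Longest perfect overlap: 3 complementary base pairs; below the dimer-risk threshold (threshold 4).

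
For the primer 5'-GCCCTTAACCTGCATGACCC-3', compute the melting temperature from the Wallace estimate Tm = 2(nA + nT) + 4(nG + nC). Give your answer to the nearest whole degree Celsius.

64°C

Base counts: A=4, T=4, G=3, C=9 (length 20).
Tm = 2·(4+4) + 4·(3+9) = 2·8 + 4·12 = 16 + 48 = 64°C.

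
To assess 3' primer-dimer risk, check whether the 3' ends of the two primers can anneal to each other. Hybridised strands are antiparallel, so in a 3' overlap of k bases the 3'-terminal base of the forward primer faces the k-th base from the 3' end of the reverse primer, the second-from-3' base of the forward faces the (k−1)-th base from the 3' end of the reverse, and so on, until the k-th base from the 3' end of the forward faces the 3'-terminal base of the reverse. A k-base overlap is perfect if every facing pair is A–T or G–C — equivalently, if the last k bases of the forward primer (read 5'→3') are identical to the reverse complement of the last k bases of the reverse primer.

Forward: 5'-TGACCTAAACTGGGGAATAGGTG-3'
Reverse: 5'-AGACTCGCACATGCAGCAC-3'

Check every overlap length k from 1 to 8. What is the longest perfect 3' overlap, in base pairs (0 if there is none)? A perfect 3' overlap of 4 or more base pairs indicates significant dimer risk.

Longest perfect overlap: 3 complementary base pairs; below the dimer-risk threshold (threshold 4).

Last 8 bases (5'→3') — forward …AATAGGTG, reverse …TGCAGCAC.
Reverse complement of the reverse primer's last 8 bases: GTGCTGCA; its first k bases are the reverse complement of the reverse primer's last k bases, so a perfect k-base overlap needs the forward primer's last k bases to equal them.
Comparing (forward last k vs required): k=1: G vs G ✓; k=2: TG vs GT ✗; k=3: GTG vs GTG ✓; k=4: GGTG vs GTGC ✗; k=5: AGGTG vs GTGCT ✗; k=6: TAGGTG vs GTGCTG ✗; k=7: ATAGGTG vs GTGCTGC ✗; k=8: AATAGGTG vs GTGCTGCA ✗.
Perfect overlaps at k = 1, 3; the largest is 3.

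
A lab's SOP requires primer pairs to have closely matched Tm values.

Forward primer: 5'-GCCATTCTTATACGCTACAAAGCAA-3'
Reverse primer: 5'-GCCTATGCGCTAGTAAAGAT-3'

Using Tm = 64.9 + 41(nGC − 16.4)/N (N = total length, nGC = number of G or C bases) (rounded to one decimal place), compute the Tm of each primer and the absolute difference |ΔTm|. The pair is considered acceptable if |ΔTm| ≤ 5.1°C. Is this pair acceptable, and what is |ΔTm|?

|ΔTm| = 4.7°C; the pair is acceptable.

Forward: G+C = 10, N = 25 → Tm = 64.9 + 41·(10 − 16.4)/25 = 54.4°C.
Reverse: G+C = 9, N = 20 → Tm = 64.9 + 41·(9 − 16.4)/20 = 49.7°C.
|ΔTm| = |54.4 − 49.7| = 4.7°C, ≤ 5.1°C.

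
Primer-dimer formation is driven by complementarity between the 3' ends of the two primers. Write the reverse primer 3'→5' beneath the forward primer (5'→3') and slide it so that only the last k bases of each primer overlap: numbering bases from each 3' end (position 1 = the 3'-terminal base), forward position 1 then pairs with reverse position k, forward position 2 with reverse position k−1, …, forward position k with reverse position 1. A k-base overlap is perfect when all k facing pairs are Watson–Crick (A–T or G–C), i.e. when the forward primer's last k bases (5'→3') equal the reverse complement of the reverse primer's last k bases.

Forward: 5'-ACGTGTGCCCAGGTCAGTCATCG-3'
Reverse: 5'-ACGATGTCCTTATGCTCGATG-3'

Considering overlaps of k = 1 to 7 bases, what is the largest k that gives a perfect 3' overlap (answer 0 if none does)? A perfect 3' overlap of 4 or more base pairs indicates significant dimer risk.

Last 7 bases (5'→3') — forward …GTCATCG, reverse …CTCGATG.
Reverse complement of the reverse primer's last 7 bases: CATCGAG; its first k bases are the reverse complement of the reverse primer's last k bases, so a perfect k-base overlap needs the forward primer's last k bases to equal them.
Comparing (forward last k vs required): k=1: G vs C ✗; k=2: CG vs CA ✗; k=3: TCG vs CAT ✗; k=4: ATCG vs CATC ✗; k=5: CATCG vs CATCG ✓; k=6: TCATCG vs CATCGA ✗; k=7: GTCATCG vs CATCGAG ✗.
Only k = 5 is perfect, so the longest perfect 3' overlap is 5.

Longest perfect overlap: 5 complementary base pairs; significant dimer risk (threshold 4).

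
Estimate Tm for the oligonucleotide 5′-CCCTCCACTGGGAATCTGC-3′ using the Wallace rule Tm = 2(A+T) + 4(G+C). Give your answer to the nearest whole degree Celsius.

62°C

Base counts: A=3, T=4, G=4, C=8 (length 19).
Tm = 2·(3+4) + 4·(4+8) = 2·7 + 4·12 = 14 + 48 = 62°C.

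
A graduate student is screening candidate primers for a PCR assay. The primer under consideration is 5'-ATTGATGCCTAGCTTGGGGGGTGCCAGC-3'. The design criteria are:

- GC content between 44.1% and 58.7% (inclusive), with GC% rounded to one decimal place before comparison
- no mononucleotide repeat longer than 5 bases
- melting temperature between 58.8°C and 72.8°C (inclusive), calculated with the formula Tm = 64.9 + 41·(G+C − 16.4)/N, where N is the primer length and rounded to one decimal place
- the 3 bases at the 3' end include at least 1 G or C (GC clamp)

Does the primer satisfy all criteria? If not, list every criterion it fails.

Base counts: A=4, T=7, G=11, C=6 (length 28).
GC content: GC 17/28 = 60.7%, outside 44.1–58.7% ✗
homopolymer run: longest run = 6, exceeds 5 ✗
Tm: Tm = 64.9 + 41·(17 − 16.4)/28 = 65.8°C ✓
GC clamp: 3' end AGC has 2 G/C ✓

Fails: GC content, homopolymer run.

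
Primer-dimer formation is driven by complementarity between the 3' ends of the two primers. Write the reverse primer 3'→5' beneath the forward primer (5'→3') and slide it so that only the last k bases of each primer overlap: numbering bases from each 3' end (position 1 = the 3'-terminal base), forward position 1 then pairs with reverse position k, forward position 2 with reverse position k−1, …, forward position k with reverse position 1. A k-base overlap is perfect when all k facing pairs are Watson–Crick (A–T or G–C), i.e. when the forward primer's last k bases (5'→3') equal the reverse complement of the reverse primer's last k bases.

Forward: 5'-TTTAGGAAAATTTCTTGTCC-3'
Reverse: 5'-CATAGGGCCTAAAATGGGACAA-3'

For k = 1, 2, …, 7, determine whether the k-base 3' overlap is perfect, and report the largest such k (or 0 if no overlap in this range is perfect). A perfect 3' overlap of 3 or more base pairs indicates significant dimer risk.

Last 7 bases (5'→3') — forward …CTTGTCC, reverse …GGGACAA.
Reverse complement of the reverse primer's last 7 bases: TTGTCCC; its first k bases are the reverse complement of the reverse primer's last k bases, so a perfect k-base overlap needs the forward primer's last k bases to equal them.
Comparing (forward last k vs required): k=1: C vs T ✗; k=2: CC vs TT ✗; k=3: TCC vs TTG ✗; k=4: GTCC vs TTGT ✗; k=5: TGTCC vs TTGTC ✗; k=6: TTGTCC vs TTGTCC ✓; k=7: CTTGTCC vs TTGTCCC ✗.
Only k = 6 is perfect, so the longest perfect 3' overlap is 6.

Longest perfect overlap: 6 complementary base pairs; significant dimer risk (threshold 3).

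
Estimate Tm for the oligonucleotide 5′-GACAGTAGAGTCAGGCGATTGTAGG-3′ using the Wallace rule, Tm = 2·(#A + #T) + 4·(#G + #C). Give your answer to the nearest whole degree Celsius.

76°C

Base counts: A=7, T=5, G=10, C=3 (length 25).
Tm = 2·(7+5) + 4·(10+3) = 2·12 + 4·13 = 24 + 52 = 76°C.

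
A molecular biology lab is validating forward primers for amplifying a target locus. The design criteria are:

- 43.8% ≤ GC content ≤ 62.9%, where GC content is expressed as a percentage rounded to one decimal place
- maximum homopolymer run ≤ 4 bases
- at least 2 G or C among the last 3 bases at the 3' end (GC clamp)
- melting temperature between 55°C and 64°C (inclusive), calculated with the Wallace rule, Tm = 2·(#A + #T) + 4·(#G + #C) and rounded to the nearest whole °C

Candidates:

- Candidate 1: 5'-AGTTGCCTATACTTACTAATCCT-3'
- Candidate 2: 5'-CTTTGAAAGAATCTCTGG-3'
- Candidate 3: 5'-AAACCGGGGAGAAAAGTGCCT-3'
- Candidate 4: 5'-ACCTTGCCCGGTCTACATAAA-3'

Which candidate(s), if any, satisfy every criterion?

Candidate 1 (23 nt, A=6 T=9 G=2 C=6): GC 8/23 = 34.8%, outside 43.8–62.9% ✗; longest run = 2 ✓; 3' end CCT has 2 G/C ✓; Tm = 2·15 + 4·8 = 62°C ✓ — fails.
Candidate 2 (18 nt, A=5 T=6 G=4 C=3): GC 7/18 = 38.9%, outside 43.8–62.9% ✗; longest run = 3 ✓; 3' end TGG has 2 G/C ✓; Tm = 2·11 + 4·7 = 50°C, outside 55–64°C ✗ — fails.
Candidate 3 (21 nt, A=8 T=2 G=7 C=4): GC 11/21 = 52.4% ✓; longest run = 4 ✓; 3' end CCT has 2 G/C ✓; Tm = 2·10 + 4·11 = 64°C ✓ — passes.
Candidate 4 (21 nt, A=6 T=5 G=3 C=7): GC 10/21 = 47.6% ✓; longest run = 3 ✓; 3' end AAA has 0 G/C, need ≥2 ✗; Tm = 2·11 + 4·10 = 62°C ✓ — fails.

Candidate 3 only.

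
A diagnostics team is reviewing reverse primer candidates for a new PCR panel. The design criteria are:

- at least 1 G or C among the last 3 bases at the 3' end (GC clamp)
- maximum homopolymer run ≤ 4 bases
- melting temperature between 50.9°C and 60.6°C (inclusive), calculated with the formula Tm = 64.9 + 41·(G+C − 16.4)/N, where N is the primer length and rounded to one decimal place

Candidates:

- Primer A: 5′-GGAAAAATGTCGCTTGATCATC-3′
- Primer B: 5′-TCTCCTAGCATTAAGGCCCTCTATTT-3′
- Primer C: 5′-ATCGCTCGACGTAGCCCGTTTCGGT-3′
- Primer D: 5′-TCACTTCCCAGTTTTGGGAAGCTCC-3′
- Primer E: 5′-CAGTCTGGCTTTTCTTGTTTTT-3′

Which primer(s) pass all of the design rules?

Primer A (22 nt, A=7 T=6 G=5 C=4): 3' end ATC has 1 G/C ✓; longest run = 5, exceeds 4 ✗; Tm = 64.9 + 41·(9 − 16.4)/22 = 51.1°C ✓ — fails.
Primer B (26 nt, A=5 T=10 G=3 C=8): 3' end TTT has 0 G/C, need ≥1 ✗; longest run = 3 ✓; Tm = 64.9 + 41·(11 − 16.4)/26 = 56.4°C ✓ — fails.
Primer C (25 nt, A=3 T=7 G=7 C=8): 3' end GGT has 2 G/C ✓; longest run = 3 ✓; Tm = 64.9 + 41·(15 − 16.4)/25 = 62.6°C, outside 50.9–60.6°C ✗ — fails.
Primer D (25 nt, A=4 T=8 G=5 C=8): 3' end TCC has 2 G/C ✓; longest run = 4 ✓; Tm = 64.9 + 41·(13 − 16.4)/25 = 59.3°C ✓ — passes.
Primer E (22 nt, A=1 T=13 G=4 C=4): 3' end TTT has 0 G/C, need ≥1 ✗; longest run = 5, exceeds 4 ✗; Tm = 64.9 + 41·(8 − 16.4)/22 = 49.2°C, outside 50.9–60.6°C ✗ — fails.

Primer D only.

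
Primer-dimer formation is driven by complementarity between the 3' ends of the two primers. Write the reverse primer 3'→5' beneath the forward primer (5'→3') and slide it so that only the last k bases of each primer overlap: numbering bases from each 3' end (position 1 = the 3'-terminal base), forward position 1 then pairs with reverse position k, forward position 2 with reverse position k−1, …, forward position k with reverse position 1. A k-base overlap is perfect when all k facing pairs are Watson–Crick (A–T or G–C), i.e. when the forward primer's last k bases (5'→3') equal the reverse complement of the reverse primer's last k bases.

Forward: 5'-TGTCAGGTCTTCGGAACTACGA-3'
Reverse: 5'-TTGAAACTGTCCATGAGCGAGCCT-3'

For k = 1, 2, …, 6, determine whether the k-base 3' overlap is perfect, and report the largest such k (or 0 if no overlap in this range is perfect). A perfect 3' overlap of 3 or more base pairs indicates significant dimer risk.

Last 6 bases (5'→3') — forward …CTACGA, reverse …GAGCCT.
Reverse complement of the reverse primer's last 6 bases: AGGCTC; its first k bases are the reverse complement of the reverse primer's last k bases, so a perfect k-base overlap needs the forward primer's last k bases to equal them.
Comparing (forward last k vs required): k=1: A vs A ✓; k=2: GA vs AG ✗; k=3: CGA vs AGG ✗; k=4: ACGA vs AGGC ✗; k=5: TACGA vs AGGCT ✗; k=6: CTACGA vs AGGCTC ✗.
Only k = 1 is perfect, so the longest perfect 3' overlap is 1.

Longest perfect overlap: 1 complementary base pair; below the dimer-risk threshold (threshold 3).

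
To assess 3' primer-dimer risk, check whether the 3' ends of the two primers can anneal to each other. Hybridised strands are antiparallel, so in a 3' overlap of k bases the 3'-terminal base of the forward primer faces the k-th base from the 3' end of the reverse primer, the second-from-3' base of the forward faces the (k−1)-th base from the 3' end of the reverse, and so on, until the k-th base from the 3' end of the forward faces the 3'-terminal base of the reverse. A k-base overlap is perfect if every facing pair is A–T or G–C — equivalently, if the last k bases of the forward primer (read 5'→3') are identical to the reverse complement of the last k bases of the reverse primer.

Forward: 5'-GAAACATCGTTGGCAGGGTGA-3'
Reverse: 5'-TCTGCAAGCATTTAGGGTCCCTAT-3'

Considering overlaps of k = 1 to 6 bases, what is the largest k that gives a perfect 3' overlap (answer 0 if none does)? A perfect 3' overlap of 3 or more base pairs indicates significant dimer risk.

Last 6 bases (5'→3') — forward …GGGTGA, reverse …CCCTAT.
Reverse complement of the reverse primer's last 6 bases: ATAGGG; its first k bases are the reverse complement of the reverse primer's last k bases, so a perfect k-base overlap needs the forward primer's last k bases to equal them.
Comparing (forward last k vs required): k=1: A vs A ✓; k=2: GA vs AT ✗; k=3: TGA vs ATA ✗; k=4: GTGA vs ATAG ✗; k=5: GGTGA vs ATAGG ✗; k=6: GGGTGA vs ATAGGG ✗.
Only k = 1 is perfect, so the longest perfect 3' overlap is 1.

Longest perfect overlap: 1 complementary base pair; below the dimer-risk threshold (threshold 3).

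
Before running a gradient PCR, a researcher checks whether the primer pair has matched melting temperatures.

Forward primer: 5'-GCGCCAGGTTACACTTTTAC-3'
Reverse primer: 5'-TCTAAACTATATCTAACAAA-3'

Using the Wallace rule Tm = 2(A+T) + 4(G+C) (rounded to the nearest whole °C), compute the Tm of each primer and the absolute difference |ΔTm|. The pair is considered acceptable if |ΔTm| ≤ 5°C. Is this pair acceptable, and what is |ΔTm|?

|ΔTm| = 12°C; the pair is not acceptable.

Forward: A=4 T=6 G=4 C=6 → Tm = 2·10 + 4·10 = 60°C.
Reverse: A=10 T=6 G=0 C=4 → Tm = 2·16 + 4·4 = 48°C.
|ΔTm| = |60 − 48| = 12°C, > 5°C.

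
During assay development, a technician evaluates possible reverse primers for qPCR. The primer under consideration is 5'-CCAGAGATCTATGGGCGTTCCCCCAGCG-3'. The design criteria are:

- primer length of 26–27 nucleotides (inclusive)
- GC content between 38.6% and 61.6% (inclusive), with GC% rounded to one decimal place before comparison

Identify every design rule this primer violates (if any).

Base counts: A=5, T=5, G=8, C=10 (length 28).
length: length 28, outside 26–27 ✗
GC content: GC 18/28 = 64.3%, outside 38.6–61.6% ✗

Fails: length, GC content.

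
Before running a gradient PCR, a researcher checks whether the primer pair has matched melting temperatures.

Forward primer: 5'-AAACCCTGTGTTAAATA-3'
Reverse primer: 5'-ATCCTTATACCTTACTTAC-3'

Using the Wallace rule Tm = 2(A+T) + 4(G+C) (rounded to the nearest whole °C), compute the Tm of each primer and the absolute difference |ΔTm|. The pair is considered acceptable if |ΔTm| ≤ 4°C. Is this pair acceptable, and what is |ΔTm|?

|ΔTm| = 6°C; the pair is not acceptable.

Forward: A=7 T=5 G=2 C=3 → Tm = 2·12 + 4·5 = 44°C.
Reverse: A=5 T=8 G=0 C=6 → Tm = 2·13 + 4·6 = 50°C.
|ΔTm| = |44 − 50| = 6°C, > 4°C.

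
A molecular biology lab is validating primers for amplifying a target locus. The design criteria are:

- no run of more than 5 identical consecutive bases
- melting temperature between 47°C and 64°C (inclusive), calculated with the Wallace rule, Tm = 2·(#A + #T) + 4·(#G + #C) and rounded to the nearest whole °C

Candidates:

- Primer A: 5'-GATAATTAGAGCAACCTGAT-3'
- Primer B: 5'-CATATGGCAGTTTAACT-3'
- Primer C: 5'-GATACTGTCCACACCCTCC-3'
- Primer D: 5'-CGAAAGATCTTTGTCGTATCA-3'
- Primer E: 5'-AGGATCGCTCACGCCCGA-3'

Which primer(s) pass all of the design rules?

Primer A, Primer C, Primer D and Primer E.

Primer A (20 nt, A=8 T=5 G=4 C=3): longest run = 2 ✓; Tm = 2·13 + 4·7 = 54°C ✓ — passes.
Primer B (17 nt, A=5 T=6 G=3 C=3): longest run = 3 ✓; Tm = 2·11 + 4·6 = 46°C, outside 47–64°C ✗ — fails.
Primer C (19 nt, A=4 T=4 G=2 C=9): longest run = 3 ✓; Tm = 2·8 + 4·11 = 60°C ✓ — passes.
Primer D (21 nt, A=6 T=7 G=4 C=4): longest run = 3 ✓; Tm = 2·13 + 4·8 = 58°C ✓ — passes.
Primer E (18 nt, A=4 T=2 G=5 C=7): longest run = 3 ✓; Tm = 2·6 + 4·12 = 60°C ✓ — passes.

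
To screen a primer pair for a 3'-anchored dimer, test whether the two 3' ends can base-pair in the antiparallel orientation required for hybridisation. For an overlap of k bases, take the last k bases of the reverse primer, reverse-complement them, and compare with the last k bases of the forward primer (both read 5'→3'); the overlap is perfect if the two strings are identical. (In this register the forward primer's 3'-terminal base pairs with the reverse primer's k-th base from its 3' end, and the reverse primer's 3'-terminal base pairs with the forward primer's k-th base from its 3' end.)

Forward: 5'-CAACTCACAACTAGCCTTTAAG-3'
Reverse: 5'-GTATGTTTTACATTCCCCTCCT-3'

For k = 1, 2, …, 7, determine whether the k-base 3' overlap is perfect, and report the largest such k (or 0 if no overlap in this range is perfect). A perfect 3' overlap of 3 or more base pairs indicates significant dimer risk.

Longest perfect overlap: 2 complementary base pairs; below the dimer-risk threshold (threshold 3).

Last 7 bases (5'→3') — forward …CTTTAAG, reverse …CCCTCCT.
Reverse complement of the reverse primer's last 7 bases: AGGAGGG; its first k bases are the reverse complement of the reverse primer's last k bases, so a perfect k-base overlap needs the forward primer's last k bases to equal them.
Comparing (forward last k vs required): k=1: G vs A ✗; k=2: AG vs AG ✓; k=3: AAG vs AGG ✗; k=4: TAAG vs AGGA ✗; k=5: TTAAG vs AGGAG ✗; k=6: TTTAAG vs AGGAGG ✗; k=7: CTTTAAG vs AGGAGGG ✗.
Only k = 2 is perfect, so the longest perfect 3' overlap is 2.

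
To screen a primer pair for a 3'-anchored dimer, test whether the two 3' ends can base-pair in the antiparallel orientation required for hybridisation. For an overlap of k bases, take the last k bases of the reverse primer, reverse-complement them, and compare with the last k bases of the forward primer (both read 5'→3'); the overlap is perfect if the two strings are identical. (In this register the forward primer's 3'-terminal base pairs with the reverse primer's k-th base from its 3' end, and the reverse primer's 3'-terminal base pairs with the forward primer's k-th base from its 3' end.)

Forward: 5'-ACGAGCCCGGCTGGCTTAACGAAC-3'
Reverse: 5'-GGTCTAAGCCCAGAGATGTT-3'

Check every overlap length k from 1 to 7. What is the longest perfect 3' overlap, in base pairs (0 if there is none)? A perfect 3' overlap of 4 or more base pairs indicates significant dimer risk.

Longest perfect overlap: 3 complementary base pairs; below the dimer-risk threshold (threshold 4).

Last 7 bases (5'→3') — forward …AACGAAC, reverse …AGATGTT.
Reverse complement of the reverse primer's last 7 bases: AACATCT; its first k bases are the reverse complement of the reverse primer's last k bases, so a perfect k-base overlap needs the forward primer's last k bases to equal them.
Comparing (forward last k vs required): k=1: C vs A ✗; k=2: AC vs AA ✗; k=3: AAC vs AAC ✓; k=4: GAAC vs AACA ✗; k=5: CGAAC vs AACAT ✗; k=6: ACGAAC vs AACATC ✗; k=7: AACGAAC vs AACATCT ✗.
Only k = 3 is perfect, so the longest perfect 3' overlap is 3.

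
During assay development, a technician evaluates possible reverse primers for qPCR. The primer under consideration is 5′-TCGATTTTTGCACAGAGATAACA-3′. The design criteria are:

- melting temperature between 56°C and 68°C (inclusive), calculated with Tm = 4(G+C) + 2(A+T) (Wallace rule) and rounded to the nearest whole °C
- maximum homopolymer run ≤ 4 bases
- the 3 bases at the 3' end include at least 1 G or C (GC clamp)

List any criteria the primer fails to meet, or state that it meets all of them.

Base counts: A=8, T=7, G=4, C=4 (length 23).
Tm: Tm = 2·15 + 4·8 = 62°C ✓
homopolymer run: longest run = 5, exceeds 4 ✗
GC clamp: 3' end ACA has 1 G/C ✓

Fails: homopolymer run.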